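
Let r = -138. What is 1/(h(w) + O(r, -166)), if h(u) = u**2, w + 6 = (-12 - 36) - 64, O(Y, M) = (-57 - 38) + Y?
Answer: 1/13691 ≈ 7.3041e-5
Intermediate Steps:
O(Y, M) = -95 + Y
w = -118 (w = -6 + ((-12 - 36) - 64) = -6 + (-48 - 64) = -6 - 112 = -118)
1/(h(w) + O(r, -166)) = 1/((-118)**2 + (-95 - 138)) = 1/(13924 - 233) = 1/13691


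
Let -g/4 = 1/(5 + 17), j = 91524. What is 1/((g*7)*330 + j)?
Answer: 1/91104 ≈ 1.0976e-5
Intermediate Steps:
g = -2/11 (g = -4/(5 + 17) = -4/22 = -4*1/22 = -2/11 ≈ -0.18182)
1/((g*7)*330 + j) = 1/(-2/11*7*330 + 91524) = 1/(-14/11*330 + 91524) = 1/(-420 + 91524) = 1/91104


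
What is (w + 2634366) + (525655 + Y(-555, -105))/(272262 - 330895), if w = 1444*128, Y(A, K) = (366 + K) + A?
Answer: 165297510973/58633 ≈ 2.8192e+6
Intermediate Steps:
Y(A, K) = 366 + A + K
w = 184832
(w + 2634366) + (525655 + Y(-555, -105))/(272262 - 330895) = (184832 + 2634366) + (525655 + (366 - 555 - 105))/(272262 - 330895) = 2819198 + (525655 - 294)/(-58633) = 2819198 + 525361*(-1/58633) = 2819198 - 525361/58633 = 165297510973/58633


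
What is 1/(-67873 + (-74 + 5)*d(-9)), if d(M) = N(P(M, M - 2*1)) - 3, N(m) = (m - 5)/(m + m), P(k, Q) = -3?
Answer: -1/67758 ≈ -1.4758e-5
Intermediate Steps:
N(m) = (-5 + m)/(2*m) (N(m) = (-5 + m)/((2*m)) = (-5 + m)*(1/(2*m)) = (-5 + m)/(2*m))
d(M) = -5/3 (d(M) = (½)*(-5 - 3)/(-3) - 3 = (½)*(-⅓)*(-8) - 3 = 4/3 - 3 = -5/3)
1/(-67873 + (-74 + 5)*d(-9)) = 1/(-67873 + (-74 + 5)*(-5/3)) = 1/(-67873 - 69*(-5/3)) = 1/(-67873 + 115) = 1/(-67758) = -1/67758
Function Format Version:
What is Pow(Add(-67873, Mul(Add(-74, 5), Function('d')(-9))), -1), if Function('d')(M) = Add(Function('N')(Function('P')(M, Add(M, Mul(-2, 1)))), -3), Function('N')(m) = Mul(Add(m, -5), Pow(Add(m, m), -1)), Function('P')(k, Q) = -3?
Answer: Rational(-1, 67758) ≈ -1.4758e-5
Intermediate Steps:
Function('N')(m) = Mul(Rational(1, 2), Pow(m, -1), Add(-5, m)) (Function('N')(m) = Mul(Add(-5, m), Pow(Mul(2, m), -1)) = Mul(Add(-5, m), Mul(Rational(1, 2), Pow(m, -1))) = Mul(Rational(1, 2), Pow(m, -1), Add(-5, m)))
Function('d')(M) = Rational(-5, 3) (Function('d')(M) = Add(Mul(Rational(1, 2), Pow(-3, -1), Add(-5, -3)), -3) = Add(Mul(Rational(1, 2), Rational(-1, 3), -8), -3) = Add(Rational(4, 3), -3) = Rational(-5, 3))
Pow(Add(-67873, Mul(Add(-74, 5), Function('d')(-9))), -1) = Pow(Add(-67873, Mul(Add(-74, 5), Rational(-5, 3))), -1) = Pow(Add(-67873, Mul(-69, Rational(-5, 3))), -1) = Pow(Add(-67873, 115), -1) = Pow(-67758, -1) = Rational(-1, 67758)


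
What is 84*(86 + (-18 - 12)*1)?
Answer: 4704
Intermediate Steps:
84*(86 + (-18 - 12)*1) = 84*(86 - 30*1) = 84*(86 - 30) = 84*56 = 4704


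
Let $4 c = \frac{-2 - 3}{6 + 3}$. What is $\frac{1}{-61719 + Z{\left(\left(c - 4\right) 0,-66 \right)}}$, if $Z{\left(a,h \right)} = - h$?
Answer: $- \frac{1}{61653} \approx -1.622 \cdot 10^{-5}$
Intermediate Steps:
$c = - \frac{5}{36}$ ($c = \frac{\left(-2 - 3\right) \frac{1}{6 + 3}}{4} = \frac{\left(-5\right) \frac{1}{9}}{4} = \frac{1}{4} \left(- \frac{5}{9}\right) = - \frac{5}{36} \approx -0.13889$)
$\frac{1}{-61719 + Z{\left(\left(c - 4\right) 0,-66 \right)}} = \frac{1}{-61719 - -66} = \frac{1}{-61719 + 66} = \frac{1}{-61653} = - \frac{1}{61653}$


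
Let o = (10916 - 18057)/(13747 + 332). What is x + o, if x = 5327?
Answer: 74991692/14079 ≈ 5326.5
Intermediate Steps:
o = -7141/14079 ≈ -0.50721
x + o = 5327 - 7141/14079 = 74991692/14079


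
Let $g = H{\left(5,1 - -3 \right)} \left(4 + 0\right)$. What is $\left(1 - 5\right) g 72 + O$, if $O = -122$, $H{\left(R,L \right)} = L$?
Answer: $-4730$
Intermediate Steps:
$g = 16$ ($g = \left(1 - -3\right) \left(4 + 0\right) = \left(1 + 3\right) 4 = 4 \cdot 4 = 16$)
$\left(1 - 5\right) g 72 + O = \left(1 - 5\right) 16 \cdot 72 - 122 = \left(-4\right) 16 \cdot 72 - 122 = \left(-64\right) 72 - 122 = -4608 - 122 = -4730$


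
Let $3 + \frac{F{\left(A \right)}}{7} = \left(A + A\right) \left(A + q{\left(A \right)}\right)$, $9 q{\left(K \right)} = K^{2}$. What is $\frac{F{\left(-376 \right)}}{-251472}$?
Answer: $\frac{726390077}{2263248} \approx 320.95$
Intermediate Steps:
$q{\left(K \right)} = \frac{K^{2}}{9}$
$F{\left(A \right)} = -21 + 14 A \left(A + \frac{A^{2}}{9}\right)$ ($F{\left(A \right)} = -21 + 7 \left(A + A\right) \left(A + \frac{A^{2}}{9}\right) = -21 + 7 \cdot 2 A \left(A + \frac{A^{2}}{9}\right) = -21 + 14 A \left(A + \frac{A^{2}}{9}\right)$)
$\frac{F{\left(-376 \right)}}{-251472} = \frac{-21 + 14 \left(-376\right)^{2} + \frac{14 \left(-376\right)^{3}}{9}}{-251472} = \left(-21 + 14 \cdot 141376 + \frac{14}{9} \left(-53157376\right)\right) \left(- \frac{1}{251472}\right) = \left(-21 + 1979264 - \frac{744203264}{9}\right) \left(- \frac{1}{251472}\right) = \left(- \frac{726390077}{9}\right) \left(- \frac{1}{251472}\right) = \frac{726390077}{2263248}$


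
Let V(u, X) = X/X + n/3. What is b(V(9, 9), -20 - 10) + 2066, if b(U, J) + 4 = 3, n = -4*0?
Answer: 2065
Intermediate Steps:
n = 0
V(u, X) = 1 (V(u, X) = X/X + 0/3 = 1 + 0*(1/3) = 1 + 0 = 1)
b(U, J) = -1 (b(U, J) = -4 + 3 = -1)
b(V(9, 9), -20 - 10) + 2066 = -1 + 2066 = 2065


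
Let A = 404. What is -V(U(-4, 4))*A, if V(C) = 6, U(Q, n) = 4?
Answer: -2424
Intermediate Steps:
-V(U(-4, 4))*A = -6*404 = -1*2424 = -2424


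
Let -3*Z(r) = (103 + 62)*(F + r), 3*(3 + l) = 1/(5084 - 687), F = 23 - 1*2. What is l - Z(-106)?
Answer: -61707497/13191 ≈ -4678.0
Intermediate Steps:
F = 21 (F = 23 - 2 = 21)
l = -39572/13191 (l = -3 + 1/(3*(5084 - 687)) = -3 + (⅓)/4397 = -3 + (⅓)*(1/4397) = -3 + 1/13191 = -39572/13191 ≈ -2.9999)
Z(r) = -1155 - 55*r (Z(r) = -(103 + 62)*(21 + r)/3 = -55*(21 + r) = -(3465 + 165*r)/3 = -1155 - 55*r)
l - Z(-106) = -39572/13191 - (-1155 - 55*(-106)) = -39572/13191 - (-1155 + 5830) = -39572/13191 - 1*4675 = -39572/13191 - 4675 = -61707497/13191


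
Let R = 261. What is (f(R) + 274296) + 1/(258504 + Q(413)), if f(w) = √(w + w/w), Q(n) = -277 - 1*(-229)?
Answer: 70893446977/258456 + √262 ≈ 2.7431e+5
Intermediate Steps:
Q(n) = -48 (Q(n) = -277 + 229 = -48)
f(w) = √(1 + w) (f(w) = √(w + 1) = √(1 + w))
(f(R) + 274296) + 1/(258504 + Q(413)) = (√(1 + 261) + 274296) + 1/(258504 - 48) = (√262 + 274296) + 1/258456 = (274296 + √262) + 1/258456 = 70893446977/258456 + √262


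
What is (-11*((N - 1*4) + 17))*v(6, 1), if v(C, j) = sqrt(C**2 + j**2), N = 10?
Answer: -253*sqrt(37) ≈ -1538.9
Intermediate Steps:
(-11*((N - 1*4) + 17))*v(6, 1) = (-11*((10 - 1*4) + 17))*sqrt(6**2 + 1**2) = (-11*((10 - 4) + 17))*sqrt(36 + 1) = (-11*(6 + 17))*sqrt(37) = (-11*23)*sqrt(37) = -253*sqrt(37)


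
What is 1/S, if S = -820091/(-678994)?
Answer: 678994/820091 ≈ 0.82795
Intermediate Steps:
S = 820091/678994 (S = -820091*(-1/678994) = 820091/678994 ≈ 1.2078)
1/S = 1/(820091/678994) = 678994/820091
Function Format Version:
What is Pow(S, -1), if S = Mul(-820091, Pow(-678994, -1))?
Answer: Rational(678994, 820091) ≈ 0.82795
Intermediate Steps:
S = Rational(820091, 678994) (S = Mul(-820091, Rational(-1, 678994)) = Rational(820091, 678994) ≈ 1.2078)
Pow(S, -1) = Pow(Rational(820091, 678994), -1) = Rational(678994, 820091)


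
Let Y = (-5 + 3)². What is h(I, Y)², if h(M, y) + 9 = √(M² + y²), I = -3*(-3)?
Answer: (9 - √97)² ≈ 0.72056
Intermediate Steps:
Y = 4 (Y = (-2)² = 4)
I = 9
h(M, y) = -9 + √(M² + y²)
h(I, Y)² = (-9 + √(9² + 4²))² = (-9 + √(81 + 16))² = (-9 + √97)²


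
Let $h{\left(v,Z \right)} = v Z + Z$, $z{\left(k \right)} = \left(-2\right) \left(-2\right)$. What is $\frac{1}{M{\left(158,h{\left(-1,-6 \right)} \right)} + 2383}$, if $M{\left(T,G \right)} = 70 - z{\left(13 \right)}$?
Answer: $\frac{1}{2449} \approx 0.00040833$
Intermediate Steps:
$z{\left(k \right)} = 4$
$h{\left(v,Z \right)} = Z + Z v$ ($h{\left(v,Z \right)} = Z v + Z = Z + Z v$)
$M{\left(T,G \right)} = 66$ ($M{\left(T,G \right)} = 70 - 4 = 66$)
$\frac{1}{M{\left(158,h{\left(-1,-6 \right)} \right)} + 2383} = \frac{1}{66 + 2383} = \frac{1}{2449}$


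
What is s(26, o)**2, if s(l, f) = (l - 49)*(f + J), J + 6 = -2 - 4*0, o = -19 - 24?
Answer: 1375929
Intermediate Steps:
o = -43
J = -8 (J = -6 + (-2 - 4*0) = -6 + (-2 + 0) = -6 - 2 = -8)
s(l, f) = (-49 + l)*(-8 + f) (s(l, f) = (l - 49)*(f - 8) = (-49 + l)*(-8 + f))
s(26, o)**2 = (392 - 49*(-43) - 8*26 - 43*26)**2 = (392 + 2107 - 208 - 1118)**2 = 1173**2 = 1375929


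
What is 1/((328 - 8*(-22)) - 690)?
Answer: -1/186 ≈ -0.0053763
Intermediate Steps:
1/((328 - 8*(-22)) - 690) = 1/((328 - 1*(-176)) - 690) = 1/((328 + 176) - 690) = 1/(504 - 690) = 1/(-186) = -1/186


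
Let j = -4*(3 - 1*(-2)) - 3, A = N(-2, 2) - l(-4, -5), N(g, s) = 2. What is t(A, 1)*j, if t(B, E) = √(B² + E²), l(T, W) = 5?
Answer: -23*√10 ≈ -72.732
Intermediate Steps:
A = -3 (A = 2 - 1*5 = 2 - 5 = -3)
j = -23 (j = -4*(3 + 2) - 3 = -4*5 - 3 = -20 - 3 = -23)
t(A, 1)*j = √((-3)² + 1²)*(-23) = √(9 + 1)*(-23) = √10*(-23) = -23*√10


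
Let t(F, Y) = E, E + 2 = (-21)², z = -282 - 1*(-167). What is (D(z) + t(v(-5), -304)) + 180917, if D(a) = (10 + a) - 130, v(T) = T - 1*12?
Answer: 181121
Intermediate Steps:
z = -115 (z = -282 + 167 = -115)
v(T) = -12 + T (v(T) = T - 12 = -12 + T)
E = 439 (E = -2 + (-21)² = -2 + 441 = 439)
t(F, Y) = 439
D(a) = -120 + a
(D(z) + t(v(-5), -304)) + 180917 = ((-120 - 115) + 439) + 180917 = (-235 + 439) + 180917 = 204 + 180917 = 181121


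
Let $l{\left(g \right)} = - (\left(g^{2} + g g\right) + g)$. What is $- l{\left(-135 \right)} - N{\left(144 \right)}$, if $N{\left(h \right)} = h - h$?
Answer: $36315$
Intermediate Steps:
$N{\left(h \right)} = 0$
$l{\left(g \right)} = - g - 2 g^{2}$ ($l{\left(g \right)} = - (\left(g^{2} + g^{2}\right) + g) = - (2 g^{2} + g) = - (g + 2 g^{2}) = - g - 2 g^{2}$)
$- l{\left(-135 \right)} - N{\left(144 \right)} = - \left(-1\right) \left(-135\right) \left(1 + 2 \left(-135\right)\right) - 0 = - \left(-1\right) \left(-135\right) \left(1 - 270\right) + 0 = - \left(-1\right) \left(-135\right) \left(-269\right) + 0 = \left(-1\right) \left(-36315\right) + 0 = 36315 + 0 = 36315$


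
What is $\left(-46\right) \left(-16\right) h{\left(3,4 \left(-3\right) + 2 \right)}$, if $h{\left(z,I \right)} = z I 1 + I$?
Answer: $-29440$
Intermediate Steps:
$h{\left(z,I \right)} = I + I z$ ($h{\left(z,I \right)} = z I + I = I z + I = I + I z$)
$\left(-46\right) \left(-16\right) h{\left(3,4 \left(-3\right) + 2 \right)} = \left(-46\right) \left(-16\right) \left(4 \left(-3\right) + 2\right) \left(1 + 3\right) = 736 \left(-12 + 2\right) 4 = 736 \left(\left(-10\right) 4\right) = 736 \left(-40\right) = -29440$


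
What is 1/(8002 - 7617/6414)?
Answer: 2138/17105737 ≈ 0.00012499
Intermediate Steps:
1/(8002 - 7617/6414) = 1/(8002 - 7617*1/6414) = 1/(8002 - 2539/2138) = 1/(17105737/2138) = 2138/17105737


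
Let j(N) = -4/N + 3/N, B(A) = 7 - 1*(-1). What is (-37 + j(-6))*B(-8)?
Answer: -884/3 ≈ -294.67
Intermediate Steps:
B(A) = 8 (B(A) = 7 + 1 = 8)
j(N) = -1/N
(-37 + j(-6))*B(-8) = (-37 - 1/(-6))*8 = (-37 - 1*(-⅙))*8 = (-37 + ⅙)*8 = -221/6*8 = -884/3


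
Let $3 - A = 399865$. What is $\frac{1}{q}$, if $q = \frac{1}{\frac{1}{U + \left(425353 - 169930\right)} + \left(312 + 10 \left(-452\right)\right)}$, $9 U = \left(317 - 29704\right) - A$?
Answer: $- \frac{11232338647}{2669282} \approx -4208.0$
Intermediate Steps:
$A = -399862$ ($A = 3 - 399865 = -399862$)
$U = \frac{370475}{9}$ ($U = \frac{\left(317 - 29704\right) - -399862}{9} = \frac{\left(317 - 29704\right) + 399862}{9} = \frac{-29387 + 399862}{9} = \frac{1}{9} \cdot 370475 = \frac{370475}{9} \approx 41164.0$)
$q = - \frac{2669282}{11232338647}$ ($q = \frac{1}{\frac{1}{\frac{370475}{9} + \left(425353 - 169930\right)} + \left(312 + 10 \left(-452\right)\right)} = \frac{1}{\frac{1}{\frac{370475}{9} + \left(425353 - 169930\right)} + \left(312 - 4520\right)} = \frac{1}{\frac{1}{\frac{370475}{9} + 255423} - 4208} = \frac{1}{\frac{1}{\frac{2669282}{9}} - 4208} = \frac{1}{\frac{9}{2669282} - 4208} = \frac{1}{- \frac{11232338647}{2669282}} = - \frac{2669282}{11232338647} \approx -0.00023764$)
$\frac{1}{q} = \frac{1}{- \frac{2669282}{11232338647}} = - \frac{11232338647}{2669282}$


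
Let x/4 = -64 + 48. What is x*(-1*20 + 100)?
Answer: -5120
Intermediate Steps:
x = -64 (x = 4*(-64 + 48) = 4*(-16) = -64)
x*(-1*20 + 100) = -64*(-1*20 + 100) = -64*(-20 + 100) = -64*80 = -5120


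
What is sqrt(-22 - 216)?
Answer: I*sqrt(238) ≈ 15.427*I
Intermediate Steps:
sqrt(-22 - 216) = sqrt(-238) = I*sqrt(238)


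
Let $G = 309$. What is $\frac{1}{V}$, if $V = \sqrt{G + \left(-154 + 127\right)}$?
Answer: $\frac{\sqrt{282}}{282} \approx 0.059549$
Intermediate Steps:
$V = \sqrt{282}$ ($V = \sqrt{309 + \left(-154 + 127\right)} = \sqrt{309 - 27} = \sqrt{282} \approx 16.793$)
$\frac{1}{V} = \frac{1}{\sqrt{282}} = \frac{\sqrt{282}}{282}$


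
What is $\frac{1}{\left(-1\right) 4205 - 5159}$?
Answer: $- \frac{1}{9364} \approx -0.00010679$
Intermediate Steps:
$\frac{1}{\left(-1\right) 4205 - 5159} = \frac{1}{-4205 - 5159} = \frac{1}{-9364} = - \frac{1}{9364}$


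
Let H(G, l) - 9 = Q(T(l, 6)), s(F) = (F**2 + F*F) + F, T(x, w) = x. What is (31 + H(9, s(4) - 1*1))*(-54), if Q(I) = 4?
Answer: -2376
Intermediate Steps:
s(F) = F + 2*F**2 (s(F) = (F**2 + F**2) + F = 2*F**2 + F = F + 2*F**2)
H(G, l) = 13 (H(G, l) = 9 + 4 = 13)
(31 + H(9, s(4) - 1*1))*(-54) = (31 + 13)*(-54) = 44*(-54) = -2376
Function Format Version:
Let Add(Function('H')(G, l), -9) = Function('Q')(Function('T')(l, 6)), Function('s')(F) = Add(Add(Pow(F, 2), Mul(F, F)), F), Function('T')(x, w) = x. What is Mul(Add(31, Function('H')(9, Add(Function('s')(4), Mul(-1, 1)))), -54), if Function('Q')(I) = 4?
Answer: -2376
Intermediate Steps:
Function('s')(F) = Add(F, Mul(2, Pow(F, 2))) (Function('s')(F) = Add(Add(Pow(F, 2), Pow(F, 2)), F) = Add(Mul(2, Pow(F, 2)), F) = Add(F, Mul(2, Pow(F, 2))))
Function('H')(G, l) = 13 (Function('H')(G, l) = Add(9, 4) = 13)
Mul(Add(31, Function('H')(9, Add(Function('s')(4), Mul(-1, 1)))), -54) = Mul(Add(31, 13), -54) = Mul(44, -54) = -2376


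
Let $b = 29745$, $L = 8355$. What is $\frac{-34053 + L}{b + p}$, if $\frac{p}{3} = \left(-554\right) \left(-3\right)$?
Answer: $- \frac{8566}{11577} \approx -0.73991$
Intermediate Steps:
$p = 4986$ ($p = 3 \left(\left(-554\right) \left(-3\right)\right) = 3 \cdot 1662 = 4986$)
$\frac{-34053 + L}{b + p} = \frac{-34053 + 8355}{29745 + 4986} = - \frac{25698}{34731} = \left(-25698\right) \frac{1}{34731} = - \frac{8566}{11577}$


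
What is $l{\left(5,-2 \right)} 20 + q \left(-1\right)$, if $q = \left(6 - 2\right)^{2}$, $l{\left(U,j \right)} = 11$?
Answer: $204$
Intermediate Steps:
$q = 16$ ($q = 4^{2} = 16$)
$l{\left(5,-2 \right)} 20 + q \left(-1\right) = 11 \cdot 20 + 16 \left(-1\right) = 220 - 16 = 204$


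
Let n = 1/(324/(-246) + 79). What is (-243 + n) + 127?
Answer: -369419/3185 ≈ -115.99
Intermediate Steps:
n = 41/3185 (n = 1/(324*(-1/246) + 79) = 1/(-54/41 + 79) = 1/(3185/41) = 41/3185 ≈ 0.012873)
(-243 + n) + 127 = (-243 + 41/3185) + 127 = -773914/3185 + 127 = -369419/3185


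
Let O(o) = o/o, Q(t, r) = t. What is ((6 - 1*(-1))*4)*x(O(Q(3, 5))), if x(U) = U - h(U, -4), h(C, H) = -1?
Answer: 56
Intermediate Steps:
O(o) = 1
x(U) = 1 + U (x(U) = U - 1*(-1) = U + 1 = 1 + U)
((6 - 1*(-1))*4)*x(O(Q(3, 5))) = ((6 - 1*(-1))*4)*(1 + 1) = ((6 + 1)*4)*2 = (7*4)*2 = 28*2 = 56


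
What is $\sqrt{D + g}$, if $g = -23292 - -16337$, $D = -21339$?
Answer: $i \sqrt{28294} \approx 168.21 i$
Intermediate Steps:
$g = -6955$ ($g = -23292 + 16337 = -6955$)
$\sqrt{D + g} = \sqrt{-21339 - 6955} = \sqrt{-28294} = i \sqrt{28294}$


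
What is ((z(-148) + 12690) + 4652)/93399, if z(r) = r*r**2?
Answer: -3224450/93399 ≈ -34.523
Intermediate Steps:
z(r) = r**3
((z(-148) + 12690) + 4652)/93399 = (((-148)**3 + 12690) + 4652)/93399 = ((-3241792 + 12690) + 4652)*(1/93399) = (-3229102 + 4652)*(1/93399) = -3224450*1/93399 = -3224450/93399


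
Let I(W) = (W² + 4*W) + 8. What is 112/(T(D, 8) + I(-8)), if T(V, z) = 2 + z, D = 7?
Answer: 56/25 ≈ 2.2400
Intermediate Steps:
I(W) = 8 + W² + 4*W
112/(T(D, 8) + I(-8)) = 112/((2 + 8) + (8 + (-8)² + 4*(-8))) = 112/(10 + (8 + 64 - 32)) = 112/(10 + 40) = 112/50 = (1/50)*112 = 56/25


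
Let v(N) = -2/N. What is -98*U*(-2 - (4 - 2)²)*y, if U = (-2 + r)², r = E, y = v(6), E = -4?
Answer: -7056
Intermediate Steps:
y = -⅓ (y = -2/6 = -2*⅙ = -⅓ ≈ -0.33333)
r = -4
U = 36 (U = (-2 - 4)² = (-6)² = 36)
-98*U*(-2 - (4 - 2)²)*y = -98*36*(-2 - (4 - 2)²)*(-1)/3 = -98*36*(-2 - 1*2²)*(-1)/3 = -98*36*(-2 - 1*4)*(-1)/3 = -98*36*(-2 - 4)*(-1)/3 = -98*36*(-6)*(-1)/3 = -(-21168)*(-1)/3 = -98*72 = -7056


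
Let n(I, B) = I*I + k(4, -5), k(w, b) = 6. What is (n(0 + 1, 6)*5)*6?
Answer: 210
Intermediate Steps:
n(I, B) = 6 + I**2 (n(I, B) = I*I + 6 = I**2 + 6 = 6 + I**2)
(n(0 + 1, 6)*5)*6 = ((6 + (0 + 1)**2)*5)*6 = ((6 + 1**2)*5)*6 = ((6 + 1)*5)*6 = (7*5)*6 = 35*6 = 210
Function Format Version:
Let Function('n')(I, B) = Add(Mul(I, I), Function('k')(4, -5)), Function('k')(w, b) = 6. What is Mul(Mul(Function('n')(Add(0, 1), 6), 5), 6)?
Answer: 210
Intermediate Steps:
Function('n')(I, B) = Add(6, Pow(I, 2)) (Function('n')(I, B) = Add(Mul(I, I), 6) = Add(Pow(I, 2), 6) = Add(6, Pow(I, 2)))
Mul(Mul(Function('n')(Add(0, 1), 6), 5), 6) = Mul(Mul(Add(6, Pow(Add(0, 1), 2)), 5), 6) = Mul(Mul(Add(6, Pow(1, 2)), 5), 6) = Mul(Mul(Add(6, 1), 5), 6) = Mul(Mul(7, 5), 6) = Mul(35, 6) = 210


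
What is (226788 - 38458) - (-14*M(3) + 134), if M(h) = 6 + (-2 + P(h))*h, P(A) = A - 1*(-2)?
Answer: 188406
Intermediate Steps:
P(A) = 2 + A (P(A) = A + 2 = 2 + A)
M(h) = 6 + h² (M(h) = 6 + (-2 + (2 + h))*h = 6 + h*h = 6 + h²)
(226788 - 38458) - (-14*M(3) + 134) = (226788 - 38458) - (-14*(6 + 3²) + 134) = 188330 - (-14*(6 + 9) + 134) = 188330 - (-14*15 + 134) = 188330 - (-210 + 134) = 188330 - 1*(-76) = 188330 + 76 = 188406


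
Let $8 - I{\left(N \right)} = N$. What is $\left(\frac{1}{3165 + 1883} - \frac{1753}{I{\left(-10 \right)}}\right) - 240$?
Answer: $- \frac{15328243}{45432} \approx -337.39$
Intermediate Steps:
$I{\left(N \right)} = 8 - N$
$\left(\frac{1}{3165 + 1883} - \frac{1753}{I{\left(-10 \right)}}\right) - 240 = \left(\frac{1}{3165 + 1883} - \frac{1753}{8 - -10}\right) - 240 = \left(\frac{1}{5048} - \frac{1753}{8 + 10}\right) - 240 = \left(\frac{1}{5048} - \frac{1753}{18}\right) - 240 = - \frac{4424563}{45432} - 240 = - \frac{15328243}{45432}$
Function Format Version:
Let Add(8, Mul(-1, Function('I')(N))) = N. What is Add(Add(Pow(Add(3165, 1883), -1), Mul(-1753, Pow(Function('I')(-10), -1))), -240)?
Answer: Rational(-15328243, 45432) ≈ -337.39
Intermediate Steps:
Function('I')(N) = Add(8, Mul(-1, N))
Add(Add(Pow(Add(3165, 1883), -1), Mul(-1753, Pow(Function('I')(-10), -1))), -240) = Add(Add(Pow(Add(3165, 1883), -1), Mul(-1753, Pow(Add(8, Mul(-1, -10)), -1))), -240) = Add(Add(Pow(5048, -1), Mul(-1753, Pow(Add(8, 10), -1))), -240) = Add(Add(Rational(1, 5048), Mul(-1753, Pow(18, -1))), -240) = Add(Add(Rational(1, 5048), Mul(-1753, Rational(1, 18))), -240) = Add(Add(Rational(1, 5048), Rational(-1753, 18)), -240) = Add(Rational(-4424563, 45432), -240) = Rational(-15328243, 45432)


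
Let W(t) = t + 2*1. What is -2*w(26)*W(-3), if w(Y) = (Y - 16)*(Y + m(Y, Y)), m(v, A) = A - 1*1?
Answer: 1020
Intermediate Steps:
m(v, A) = -1 + A (m(v, A) = A - 1 = -1 + A)
w(Y) = (-1 + 2*Y)*(-16 + Y) (w(Y) = (Y - 16)*(Y + (-1 + Y)) = (-16 + Y)*(-1 + 2*Y) = (-1 + 2*Y)*(-16 + Y))
W(t) = 2 + t (W(t) = t + 2 = 2 + t)
-2*w(26)*W(-3) = -2*(16 - 33*26 + 2*26²)*(2 - 3) = -2*(16 - 858 + 2*676)*(-1) = -2*(16 - 858 + 1352)*(-1) = -1020*(-1) = -2*(-510) = 1020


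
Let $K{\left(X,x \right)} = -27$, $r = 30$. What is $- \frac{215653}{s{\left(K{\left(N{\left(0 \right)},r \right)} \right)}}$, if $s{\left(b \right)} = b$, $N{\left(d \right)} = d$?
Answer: $\frac{215653}{27} \approx 7987.1$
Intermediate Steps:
$- \frac{215653}{s{\left(K{\left(N{\left(0 \right)},r \right)} \right)}} = - \frac{215653}{-27} = \left(-215653\right) \left(- \frac{1}{27}\right) = \frac{215653}{27}$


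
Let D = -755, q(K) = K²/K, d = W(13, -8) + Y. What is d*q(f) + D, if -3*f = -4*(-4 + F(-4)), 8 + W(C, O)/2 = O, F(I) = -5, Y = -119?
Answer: 1057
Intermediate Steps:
W(C, O) = -16 + 2*O
d = -151 (d = (-16 + 2*(-8)) - 119 = (-16 - 16) - 119 = -32 - 119 = -151)
f = -12 (f = -(-4)*(-4 - 5)/3 = -(-4)*(-9)/3 = -⅓*36 = -12)
q(K) = K
d*q(f) + D = -151*(-12) - 755 = 1812 - 755 = 1057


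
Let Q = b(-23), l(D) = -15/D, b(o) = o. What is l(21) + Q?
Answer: -166/7 ≈ -23.714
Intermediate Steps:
Q = -23
l(21) + Q = -15/21 - 23 = -15*1/21 - 23 = -5/7 - 23 = -166/7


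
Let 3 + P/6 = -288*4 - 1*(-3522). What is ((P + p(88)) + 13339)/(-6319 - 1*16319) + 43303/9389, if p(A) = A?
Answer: 102983519/30364026 ≈ 3.3916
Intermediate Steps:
P = 14202 (P = -18 + 6*(-288*4 - 1*(-3522)) = -18 + 6*(-1152 + 3522) = -18 + 6*2370 = -18 + 14220 = 14202)
((P + p(88)) + 13339)/(-6319 - 1*16319) + 43303/9389 = ((14202 + 88) + 13339)/(-6319 - 1*16319) + 43303/9389 = (14290 + 13339)/(-6319 - 16319) + 43303*(1/9389) = 27629/(-22638) + 43303/9389 = 27629*(-1/22638) + 43303/9389 = -3947/3234 + 43303/9389 = 102983519/30364026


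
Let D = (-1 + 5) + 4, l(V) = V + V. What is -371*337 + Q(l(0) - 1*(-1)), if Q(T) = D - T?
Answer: -125020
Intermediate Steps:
l(V) = 2*V
D = 8 (D = 4 + 4 = 8)
Q(T) = 8 - T
-371*337 + Q(l(0) - 1*(-1)) = -371*337 + (8 - (2*0 - 1*(-1))) = -125027 + (8 - (0 + 1)) = -125027 + (8 - 1*1) = -125027 + (8 - 1) = -125027 + 7 = -125020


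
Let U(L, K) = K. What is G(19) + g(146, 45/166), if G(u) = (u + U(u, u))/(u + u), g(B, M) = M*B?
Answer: 3368/83 ≈ 40.578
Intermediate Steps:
g(B, M) = B*M
G(u) = 1 (G(u) = (u + u)/(u + u) = (2*u)/((2*u)) = (2*u)*(1/(2*u)) = 1)
G(19) + g(146, 45/166) = 1 + 146*(45/166) = 1 + 3285/83 = 3368/83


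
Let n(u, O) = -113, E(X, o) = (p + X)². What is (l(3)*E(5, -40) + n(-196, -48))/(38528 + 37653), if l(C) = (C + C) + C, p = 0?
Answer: 16/10883 ≈ 0.0014702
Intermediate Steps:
E(X, o) = X² (E(X, o) = (0 + X)² = X²)
l(C) = 3*C (l(C) = 2*C + C = 3*C)
(l(3)*E(5, -40) + n(-196, -48))/(38528 + 37653) = ((3*3)*5² - 113)/(38528 + 37653) = (9*25 - 113)/76181 = (225 - 113)*(1/76181) = 112*(1/76181) = 16/10883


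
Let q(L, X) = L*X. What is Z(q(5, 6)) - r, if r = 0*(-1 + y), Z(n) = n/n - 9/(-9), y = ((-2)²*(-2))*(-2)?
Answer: 2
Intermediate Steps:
y = 16 (y = (4*(-2))*(-2) = -8*(-2) = 16)
Z(n) = 2 (Z(n) = 1 - 9*(-⅑) = 1 + 1 = 2)
r = 0 (r = 0*(-1 + 16) = 0*15 = 0)
Z(q(5, 6)) - r = 2 - 1*0 = 2 + 0 = 2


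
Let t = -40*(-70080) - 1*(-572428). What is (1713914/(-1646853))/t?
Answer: -856957/2779581549342 ≈ -3.0830e-7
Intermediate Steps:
t = 3375628 (t = 2803200 + 572428 = 3375628)
(1713914/(-1646853))/t = (1713914/(-1646853))/3375628 = (1713914*(-1/1646853))*(1/3375628) = -1713914/1646853*1/3375628 = -856957/2779581549342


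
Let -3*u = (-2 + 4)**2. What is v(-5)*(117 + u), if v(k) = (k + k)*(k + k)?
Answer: 34700/3 ≈ 11567.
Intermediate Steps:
v(k) = 4*k**2 (v(k) = (2*k)*(2*k) = 4*k**2)
u = -4/3 (u = -(-2 + 4)**2/3 = -1/3*2**2 = -1/3*4 = -4/3 ≈ -1.3333)
v(-5)*(117 + u) = (4*(-5)**2)*(117 - 4/3) = (4*25)*(347/3) = 100*(347/3) = 34700/3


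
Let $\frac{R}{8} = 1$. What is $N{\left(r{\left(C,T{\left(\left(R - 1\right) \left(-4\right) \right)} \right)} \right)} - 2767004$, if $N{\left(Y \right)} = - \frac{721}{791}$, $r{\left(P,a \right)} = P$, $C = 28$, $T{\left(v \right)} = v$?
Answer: $- \frac{312671555}{113} \approx -2.767 \cdot 10^{6}$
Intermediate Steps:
$R = 8$ ($R = 8 \cdot 1 = 8$)
$N{\left(Y \right)} = - \frac{103}{113}$ ($N{\left(Y \right)} = \left(-721\right) \frac{1}{791} = - \frac{103}{113}$)
$N{\left(r{\left(C,T{\left(\left(R - 1\right) \left(-4\right) \right)} \right)} \right)} - 2767004 = - \frac{103}{113} - 2767004 = - \frac{312671555}{113}$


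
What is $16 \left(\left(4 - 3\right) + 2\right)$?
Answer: $48$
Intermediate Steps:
$16 \left(\left(4 - 3\right) + 2\right) = 16 \left(1 + 2\right) = 16 \cdot 3 = 48$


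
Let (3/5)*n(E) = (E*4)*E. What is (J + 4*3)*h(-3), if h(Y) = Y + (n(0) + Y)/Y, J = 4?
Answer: -32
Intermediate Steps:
n(E) = 20*E²/3 (n(E) = 5*((E*4)*E)/3 = 5*((4*E)*E)/3 = 5*(4*E²)/3 = 20*E²/3)
h(Y) = 1 + Y (h(Y) = Y + ((20/3)*0² + Y)/Y = Y + ((20/3)*0 + Y)/Y = Y + (0 + Y)/Y = Y + Y/Y = Y + 1 = 1 + Y)
(J + 4*3)*h(-3) = (4 + 4*3)*(1 - 3) = (4 + 12)*(-2) = 16*(-2) = -32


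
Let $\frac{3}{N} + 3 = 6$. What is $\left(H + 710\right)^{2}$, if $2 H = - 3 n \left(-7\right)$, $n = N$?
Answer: $\frac{2076481}{4} \approx 5.1912 \cdot 10^{5}$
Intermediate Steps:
$N = 1$ ($N = \frac{3}{-3 + 6} = \frac{3}{3} = 3 \cdot \frac{1}{3} = 1$)
$n = 1$
$H = \frac{21}{2}$ ($H = \frac{\left(-3\right) 1 \left(-7\right)}{2} = \frac{\left(-3\right) \left(-7\right)}{2} = \frac{1}{2} \cdot 21 = \frac{21}{2} \approx 10.5$)
$\left(H + 710\right)^{2} = \left(\frac{21}{2} + 710\right)^{2} = \left(\frac{1441}{2}\right)^{2} = \frac{2076481}{4}$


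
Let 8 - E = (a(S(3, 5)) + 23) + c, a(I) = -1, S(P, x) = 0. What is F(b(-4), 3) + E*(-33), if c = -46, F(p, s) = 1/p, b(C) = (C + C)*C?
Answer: -33791/32 ≈ -1056.0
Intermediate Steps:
b(C) = 2*C² (b(C) = (2*C)*C = 2*C²)
E = 32 (E = 8 - ((-1 + 23) - 46) = 8 - (22 - 46) = 8 - 1*(-24) = 8 + 24 = 32)
F(b(-4), 3) + E*(-33) = 1/(2*(-4)²) + 32*(-33) = 1/(2*16) - 1056 = 1/32 - 1056 = -33791/32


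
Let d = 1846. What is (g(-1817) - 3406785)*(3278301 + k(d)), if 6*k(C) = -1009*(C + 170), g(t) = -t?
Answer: -10008144128136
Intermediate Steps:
k(C) = -85765/3 - 1009*C/6 (k(C) = (-1009*(C + 170))/6 = (-1009*(170 + C))/6 = (-171530 - 1009*C)/6 = -85765/3 - 1009*C/6)
(g(-1817) - 3406785)*(3278301 + k(d)) = (-1*(-1817) - 3406785)*(3278301 + (-85765/3 - 1009/6*1846)) = (1817 - 3406785)*(3278301 + (-85765/3 - 931307/3)) = -3404968*(3278301 - 339024) = -3404968*2939277 = -10008144128136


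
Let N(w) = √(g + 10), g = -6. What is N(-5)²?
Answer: 4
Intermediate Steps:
N(w) = 2 (N(w) = √(-6 + 10) = √4 = 2)
N(-5)² = 2² = 4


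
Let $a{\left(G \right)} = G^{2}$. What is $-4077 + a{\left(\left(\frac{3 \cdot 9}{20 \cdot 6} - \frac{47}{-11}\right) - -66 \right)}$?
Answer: $\frac{172871161}{193600} \approx 892.93$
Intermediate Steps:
$-4077 + a{\left(\left(\frac{3 \cdot 9}{20 \cdot 6} - \frac{47}{-11}\right) - -66 \right)} = -4077 + \left(\left(\frac{3 \cdot 9}{20 \cdot 6} - \frac{47}{-11}\right) - -66\right)^{2} = -4077 + \left(\left(\frac{27}{120} - - \frac{47}{11}\right) + 66\right)^{2} = -4077 + \left(\left(27 \cdot \frac{1}{120} + \frac{47}{11}\right) + 66\right)^{2} = -4077 + \left(\left(\frac{9}{40} + \frac{47}{11}\right) + 66\right)^{2} = -4077 + \left(\frac{1979}{440} + 66\right)^{2} = -4077 + \left(\frac{31019}{440}\right)^{2} = -4077 + \frac{962178361}{193600} = \frac{172871161}{193600}$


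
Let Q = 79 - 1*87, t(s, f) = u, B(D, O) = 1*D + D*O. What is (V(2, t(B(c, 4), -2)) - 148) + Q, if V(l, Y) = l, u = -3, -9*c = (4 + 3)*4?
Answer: -154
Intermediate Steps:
c = -28/9 (c = -(4 + 3)*4/9 = -7*4/9 = -⅑*28 = -28/9 ≈ -3.1111)
B(D, O) = D + D*O
t(s, f) = -3
Q = -8 (Q = 79 - 87 = -8)
(V(2, t(B(c, 4), -2)) - 148) + Q = (2 - 148) - 8 = -146 - 8 = -154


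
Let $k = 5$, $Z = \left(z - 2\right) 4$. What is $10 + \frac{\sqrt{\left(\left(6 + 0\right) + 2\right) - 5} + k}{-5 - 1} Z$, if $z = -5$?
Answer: $\frac{100}{3} + \frac{14 \sqrt{3}}{3} \approx 41.416$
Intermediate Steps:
$Z = -28$ ($Z = \left(-5 - 2\right) 4 = \left(-7\right) 4 = -28$)
$10 + \frac{\sqrt{\left(\left(6 + 0\right) + 2\right) - 5} + k}{-5 - 1} Z = 10 + \frac{\sqrt{\left(\left(6 + 0\right) + 2\right) - 5} + 5}{-5 - 1} \left(-28\right) = 10 + \frac{\sqrt{\left(6 + 2\right) - 5} + 5}{-6} \left(-28\right) = 10 + \left(\sqrt{8 - 5} + 5\right) \left(- \frac{1}{6}\right) \left(-28\right) = 10 + \left(\sqrt{3} + 5\right) \left(- \frac{1}{6}\right) \left(-28\right) = 10 + \left(5 + \sqrt{3}\right) \left(- \frac{1}{6}\right) \left(-28\right) = 10 + \left(- \frac{5}{6} - \frac{\sqrt{3}}{6}\right) \left(-28\right) = 10 + \left(\frac{70}{3} + \frac{14 \sqrt{3}}{3}\right) = \frac{100}{3} + \frac{14 \sqrt{3}}{3}$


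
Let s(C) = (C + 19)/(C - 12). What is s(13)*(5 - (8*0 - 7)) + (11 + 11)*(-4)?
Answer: 296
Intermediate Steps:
s(C) = (19 + C)/(-12 + C)
s(13)*(5 - (8*0 - 7)) + (11 + 11)*(-4) = ((19 + 13)/(-12 + 13))*(5 - (8*0 - 7)) + (11 + 11)*(-4) = (32/1)*(5 - (0 - 7)) + 22*(-4) = (1*32)*(5 - 1*(-7)) - 88 = 32*(5 + 7) - 88 = 32*12 - 88 = 384 - 88 = 296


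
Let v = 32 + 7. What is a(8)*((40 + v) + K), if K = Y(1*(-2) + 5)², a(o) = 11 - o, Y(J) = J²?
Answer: 480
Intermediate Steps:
K = 81 (K = ((1*(-2) + 5)²)² = ((-2 + 5)²)² = (3²)² = 9² = 81)
v = 39
a(8)*((40 + v) + K) = (11 - 1*8)*((40 + 39) + 81) = (11 - 8)*(79 + 81) = 3*160 = 480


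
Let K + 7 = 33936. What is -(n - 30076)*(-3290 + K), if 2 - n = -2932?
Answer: 831603738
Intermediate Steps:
K = 33929 (K = -7 + 33936 = 33929)
n = 2934 (n = 2 - 1*(-2932) = 2 + 2932 = 2934)
-(n - 30076)*(-3290 + K) = -(2934 - 30076)*(-3290 + 33929) = -(-27142)*30639 = -1*(-831603738) = 831603738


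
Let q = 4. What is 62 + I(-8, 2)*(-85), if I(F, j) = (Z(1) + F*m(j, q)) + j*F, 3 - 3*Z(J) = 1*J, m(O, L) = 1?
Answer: 6136/3 ≈ 2045.3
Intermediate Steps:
Z(J) = 1 - J/3
I(F, j) = 2/3 + F + F*j (I(F, j) = ((1 - 1/3*1) + F*1) + j*F = ((1 - 1/3) + F) + F*j = (2/3 + F) + F*j = 2/3 + F + F*j)
62 + I(-8, 2)*(-85) = 62 + (2/3 - 8 - 8*2)*(-85) = 62 + (2/3 - 8 - 16)*(-85) = 62 - 70/3*(-85) = 62 + 5950/3 = 6136/3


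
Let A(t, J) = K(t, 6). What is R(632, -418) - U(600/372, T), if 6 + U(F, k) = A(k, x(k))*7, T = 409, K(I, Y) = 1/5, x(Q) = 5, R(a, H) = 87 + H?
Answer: -1632/5 ≈ -326.40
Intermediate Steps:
K(I, Y) = 1/5
A(t, J) = 1/5
U(F, k) = -23/5 (U(F, k) = -6 + (1/5)*7 = -6 + 7/5 = -23/5)
R(632, -418) - U(600/372, T) = (87 - 418) - 1*(-23/5) = -331 + 23/5 = -1632/5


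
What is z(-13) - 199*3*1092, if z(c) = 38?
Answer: -651886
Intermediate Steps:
z(-13) - 199*3*1092 = 38 - 199*3*1092 = 38 - 597*1092 = 38 - 651924 = -651886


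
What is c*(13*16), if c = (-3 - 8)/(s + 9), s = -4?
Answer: -2288/5 ≈ -457.60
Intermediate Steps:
c = -11/5 (c = (-3 - 8)/(-4 + 9) = -11/5 ≈ -2.2000)
c*(13*16) = -143*16/5 = -11/5*208 = -2288/5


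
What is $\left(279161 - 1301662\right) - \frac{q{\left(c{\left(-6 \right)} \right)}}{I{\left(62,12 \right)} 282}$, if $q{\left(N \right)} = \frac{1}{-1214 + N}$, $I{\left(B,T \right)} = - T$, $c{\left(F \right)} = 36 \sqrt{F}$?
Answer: $- \frac{2563225776860431}{2506819824} - \frac{i \sqrt{6}}{139267768} \approx -1.0225 \cdot 10^{6} - 1.7588 \cdot 10^{-8} i$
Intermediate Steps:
$\left(279161 - 1301662\right) - \frac{q{\left(c{\left(-6 \right)} \right)}}{I{\left(62,12 \right)} 282} = \left(279161 - 1301662\right) - \frac{1}{\left(-1214 + 36 \sqrt{-6}\right) \left(-1\right) 12 \cdot 282} = -1022501 - \frac{1}{\left(-1214 + 36 i \sqrt{6}\right) \left(\left(-12\right) 282\right)} = -1022501 - \frac{1}{\left(-1214 + 36 i \sqrt{6}\right) \left(-3384\right)} = -1022501 - \frac{1}{-1214 + 36 i \sqrt{6}} \left(- \frac{1}{3384}\right) = -1022501 - - \frac{1}{3384 \left(-1214 + 36 i \sqrt{6}\right)} = -1022501 + \frac{1}{3384 \left(-1214 + 36 i \sqrt{6}\right)}$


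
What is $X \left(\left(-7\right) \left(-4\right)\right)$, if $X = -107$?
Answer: $-2996$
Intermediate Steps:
$X \left(\left(-7\right) \left(-4\right)\right) = - 107 \left(\left(-7\right) \left(-4\right)\right) = \left(-107\right) 28 = -2996$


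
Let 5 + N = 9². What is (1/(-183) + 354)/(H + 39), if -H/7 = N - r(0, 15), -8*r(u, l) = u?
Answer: -64781/90219 ≈ -0.71804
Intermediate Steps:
N = 76 (N = -5 + 9² = -5 + 81 = 76)
r(u, l) = -u/8
H = -532 (H = -7*(76 - (-1)*0/8) = -7*(76 - 1*0) = -7*(76 + 0) = -7*76 = -532)
(1/(-183) + 354)/(H + 39) = (1/(-183) + 354)/(-532 + 39) = (-1/183 + 354)/(-493) = (64781/183)*(-1/493) = -64781/90219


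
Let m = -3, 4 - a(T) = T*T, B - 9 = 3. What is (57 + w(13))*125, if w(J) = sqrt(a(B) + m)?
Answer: 7125 + 125*I*sqrt(143) ≈ 7125.0 + 1494.8*I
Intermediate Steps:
B = 12 (B = 9 + 3 = 12)
a(T) = 4 - T**2 (a(T) = 4 - T*T = 4 - T**2)
w(J) = I*sqrt(143) (w(J) = sqrt((4 - 1*12**2) - 3) = sqrt((4 - 1*144) - 3) = sqrt((4 - 144) - 3) = sqrt(-140 - 3) = sqrt(-143) = I*sqrt(143))
(57 + w(13))*125 = (57 + I*sqrt(143))*125 = 7125 + 125*I*sqrt(143)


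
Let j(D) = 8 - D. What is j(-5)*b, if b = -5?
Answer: -65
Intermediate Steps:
j(-5)*b = (8 - 1*(-5))*(-5) = (8 + 5)*(-5) = 13*(-5) = -65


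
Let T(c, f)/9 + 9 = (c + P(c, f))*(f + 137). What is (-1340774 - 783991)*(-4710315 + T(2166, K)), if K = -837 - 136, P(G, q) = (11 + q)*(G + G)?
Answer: -66578214819888540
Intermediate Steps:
P(G, q) = 2*G*(11 + q) (P(G, q) = (11 + q)*(2*G) = 2*G*(11 + q))
K = -973
T(c, f) = -81 + 9*(137 + f)*(c + 2*c*(11 + f)) (T(c, f) = -81 + 9*((c + 2*c*(11 + f))*(f + 137)) = -81 + 9*((c + 2*c*(11 + f))*(137 + f)) = -81 + 9*((137 + f)*(c + 2*c*(11 + f))) = -81 + 9*(137 + f)*(c + 2*c*(11 + f)))
(-1340774 - 783991)*(-4710315 + T(2166, K)) = (-1340774 - 783991)*(-4710315 + (-81 + 28359*2166 + 18*2166*(-973)² + 2673*2166*(-973))) = -2124765*(-4710315 + (-81 + 61425594 + 18*2166*946729 - 5633395614)) = -2124765*(-4710315 + (-81 + 61425594 + 36911070252 - 5633395614)) = -2124765*(-4710315 + 31339100151) = -2124765*31334389836 = -66578214819888540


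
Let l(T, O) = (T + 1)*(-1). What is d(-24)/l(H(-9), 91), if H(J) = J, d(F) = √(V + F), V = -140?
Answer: I*√41/4 ≈ 1.6008*I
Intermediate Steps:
d(F) = √(-140 + F)
l(T, O) = -1 - T (l(T, O) = (1 + T)*(-1) = -1 - T)
d(-24)/l(H(-9), 91) = √(-140 - 24)/(-1 - 1*(-9)) = √(-164)/(-1 + 9) = (2*I*√41)/8 = (2*I*√41)*(⅛) = I*√41/4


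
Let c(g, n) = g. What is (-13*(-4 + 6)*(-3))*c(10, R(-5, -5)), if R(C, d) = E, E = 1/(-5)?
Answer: 780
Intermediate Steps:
E = -⅕ ≈ -0.20000
R(C, d) = -⅕
(-13*(-4 + 6)*(-3))*c(10, R(-5, -5)) = -13*(-4 + 6)*(-3)*10 = -26*(-3)*10 = -13*(-6)*10 = 78*10 = 780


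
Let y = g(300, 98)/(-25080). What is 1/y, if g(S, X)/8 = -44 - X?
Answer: 3135/142 ≈ 22.077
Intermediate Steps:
g(S, X) = -352 - 8*X (g(S, X) = 8*(-44 - X) = -352 - 8*X)
y = 142/3135 (y = (-352 - 8*98)/(-25080) = (-352 - 784)*(-1/25080) = -1136*(-1/25080) = 142/3135 ≈ 0.045295)
1/y = 1/(142/3135) = 3135/142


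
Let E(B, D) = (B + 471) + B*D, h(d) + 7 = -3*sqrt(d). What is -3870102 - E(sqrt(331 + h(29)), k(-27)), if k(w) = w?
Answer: -3870573 + 26*sqrt(324 - 3*sqrt(29)) ≈ -3.8701e+6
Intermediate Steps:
h(d) = -7 - 3*sqrt(d)
E(B, D) = 471 + B + B*D (E(B, D) = (471 + B) + B*D = 471 + B + B*D)
-3870102 - E(sqrt(331 + h(29)), k(-27)) = -3870102 - (471 + sqrt(331 + (-7 - 3*sqrt(29))) + sqrt(331 + (-7 - 3*sqrt(29)))*(-27)) = -3870102 - (471 + sqrt(324 - 3*sqrt(29)) + sqrt(324 - 3*sqrt(29))*(-27)) = -3870102 - (471 + sqrt(324 - 3*sqrt(29)) - 27*sqrt(324 - 3*sqrt(29))) = -3870102 - (471 - 26*sqrt(324 - 3*sqrt(29))) = -3870102 + (-471 + 26*sqrt(324 - 3*sqrt(29))) = -3870573 + 26*sqrt(324 - 3*sqrt(29))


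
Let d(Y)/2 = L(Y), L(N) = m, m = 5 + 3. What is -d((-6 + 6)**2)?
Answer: -16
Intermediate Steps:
m = 8
L(N) = 8
d(Y) = 16 (d(Y) = 2*8 = 16)
-d((-6 + 6)**2) = -1*16 = -16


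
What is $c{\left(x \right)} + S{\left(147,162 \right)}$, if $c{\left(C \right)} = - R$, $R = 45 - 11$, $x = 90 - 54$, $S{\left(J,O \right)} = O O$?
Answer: $26210$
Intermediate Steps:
$S{\left(J,O \right)} = O^{2}$
$x = 36$
$R = 34$
$c{\left(C \right)} = -34$ ($c{\left(C \right)} = \left(-1\right) 34 = -34$)
$c{\left(x \right)} + S{\left(147,162 \right)} = -34 + 162^{2} = -34 + 26244 = 26210$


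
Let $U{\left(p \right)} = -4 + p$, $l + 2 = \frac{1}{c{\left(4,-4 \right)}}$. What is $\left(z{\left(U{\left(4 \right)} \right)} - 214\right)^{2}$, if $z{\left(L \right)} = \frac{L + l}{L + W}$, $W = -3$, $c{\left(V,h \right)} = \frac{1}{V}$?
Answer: $\frac{414736}{9} \approx 46082.0$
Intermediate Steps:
$l = 2$ ($l = -2 + \frac{1}{\frac{1}{4}} = -2 + 4 = 2$)
$z{\left(L \right)} = \frac{2 + L}{-3 + L}$ ($z{\left(L \right)} = \frac{L + 2}{L - 3} = \frac{2 + L}{-3 + L}$)
$\left(z{\left(U{\left(4 \right)} \right)} - 214\right)^{2} = \left(\frac{2 + \left(-4 + 4\right)}{-3 + \left(-4 + 4\right)} - 214\right)^{2} = \left(\frac{2 + 0}{-3 + 0} - 214\right)^{2} = \left(\frac{1}{-3} \cdot 2 - 214\right)^{2} = \left(\left(- \frac{1}{3}\right) 2 - 214\right)^{2} = \left(- \frac{2}{3} - 214\right)^{2} = \left(- \frac{644}{3}\right)^{2} = \frac{414736}{9}$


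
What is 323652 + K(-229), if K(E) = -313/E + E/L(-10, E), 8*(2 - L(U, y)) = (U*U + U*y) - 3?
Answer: 175730927919/542959 ≈ 3.2365e+5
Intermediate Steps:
L(U, y) = 19/8 - U**2/8 - U*y/8 (L(U, y) = 2 - ((U*U + U*y) - 3)/8 = 2 - ((U**2 + U*y) - 3)/8 = 2 - (-3 + U**2 + U*y)/8 = 2 + (3/8 - U**2/8 - U*y/8) = 19/8 - U**2/8 - U*y/8)
K(E) = -313/E + E/(-81/8 + 5*E/4) (K(E) = -313/E + E/(19/8 - 1/8*(-10)**2 - 1/8*(-10)*E) = -313/E + E/(19/8 - 1/8*100 + 5*E/4) = -313/E + E/(19/8 - 25/2 + 5*E/4) = -313/E + E/(-81/8 + 5*E/4))
323652 + K(-229) = 323652 + (25353 - 3130*(-229) + 8*(-229)**2)/((-229)*(-81 + 10*(-229))) = 323652 - (25353 + 716770 + 8*52441)/(229*(-81 - 2290)) = 323652 - 1/229*(25353 + 716770 + 419528)/(-2371) = 323652 - 1/229*(-1/2371)*1161651 = 323652 + 1161651/542959 = 175730927919/542959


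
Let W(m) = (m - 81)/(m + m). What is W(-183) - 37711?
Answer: -2300327/61 ≈ -37710.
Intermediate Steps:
W(m) = (-81 + m)/(2*m) (W(m) = (-81 + m)/((2*m)) = (-81 + m)*(1/(2*m)) = (-81 + m)/(2*m))
W(-183) - 37711 = (1/2)*(-81 - 183)/(-183) - 37711 = (1/2)*(-1/183)*(-264) - 37711 = 44/61 - 37711 = -2300327/61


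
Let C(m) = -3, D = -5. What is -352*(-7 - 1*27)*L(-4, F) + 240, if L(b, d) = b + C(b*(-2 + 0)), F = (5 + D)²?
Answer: -83536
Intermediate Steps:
F = 0 (F = (5 - 5)² = 0² = 0)
L(b, d) = -3 + b (L(b, d) = b - 3 = -3 + b)
-352*(-7 - 1*27)*L(-4, F) + 240 = -352*(-7 - 1*27)*(-3 - 4) + 240 = -352*(-7 - 27)*(-7) + 240 = -(-11968)*(-7) + 240 = -352*238 + 240 = -83776 + 240 = -83536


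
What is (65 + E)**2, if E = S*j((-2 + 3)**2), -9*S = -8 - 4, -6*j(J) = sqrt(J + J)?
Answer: 342233/81 - 260*sqrt(2)/9 ≈ 4184.2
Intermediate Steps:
j(J) = -sqrt(2)*sqrt(J)/6 (j(J) = -sqrt(J + J)/6 = -sqrt(2)*sqrt(J)/6)
S = 4/3 (S = -(-8 - 4)/9 = -1/9*(-12) = 4/3 ≈ 1.3333)
E = -2*sqrt(2)/9 (E = 4*(-sqrt(2)*sqrt((-2 + 3)**2)/6)/3 = 4*(-sqrt(2)*sqrt(1**2)/6)/3 = 4*(-sqrt(2)*sqrt(1)/6)/3 = 4*(-1/6*sqrt(2)*1)/3 = 4*(-sqrt(2)/6)/3 = -2*sqrt(2)/9 ≈ -0.31427)
(65 + E)**2 = (65 - 2*sqrt(2)/9)**2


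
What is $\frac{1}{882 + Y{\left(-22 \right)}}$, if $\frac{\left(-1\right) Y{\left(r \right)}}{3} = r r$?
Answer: $- \frac{1}{570} \approx -0.0017544$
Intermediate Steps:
$Y{\left(r \right)} = - 3 r^{2}$ ($Y{\left(r \right)} = - 3 r r = - 3 r^{2}$)
$\frac{1}{882 + Y{\left(-22 \right)}} = \frac{1}{882 - 3 \left(-22\right)^{2}} = \frac{1}{882 - 1452} = \frac{1}{-570} = - \frac{1}{570}$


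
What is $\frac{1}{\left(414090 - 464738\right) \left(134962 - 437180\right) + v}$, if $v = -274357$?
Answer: $\frac{1}{15306462907} \approx 6.5332 \cdot 10^{-11}$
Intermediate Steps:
$\frac{1}{\left(414090 - 464738\right) \left(134962 - 437180\right) + v} = \frac{1}{\left(414090 - 464738\right) \left(134962 - 437180\right) - 274357} = \frac{1}{\left(-50648\right) \left(-302218\right) - 274357} = \frac{1}{15306737264 - 274357} = \frac{1}{15306462907}$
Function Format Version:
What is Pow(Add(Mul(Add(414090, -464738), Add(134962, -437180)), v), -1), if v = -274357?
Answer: Rational(1, 15306462907) ≈ 6.5332e-11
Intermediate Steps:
Pow(Add(Mul(Add(414090, -464738), Add(134962, -437180)), v), -1) = Pow(Add(Mul(Add(414090, -464738), Add(134962, -437180)), -274357), -1) = Pow(Add(Mul(-50648, -302218), -274357), -1) = Pow(Add(15306737264, -274357), -1) = Pow(15306462907, -1) = Rational(1, 15306462907)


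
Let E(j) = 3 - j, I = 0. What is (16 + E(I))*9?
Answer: 171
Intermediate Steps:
(16 + E(I))*9 = (16 + (3 - 1*0))*9 = (16 + (3 + 0))*9 = (16 + 3)*9 = 19*9 = 171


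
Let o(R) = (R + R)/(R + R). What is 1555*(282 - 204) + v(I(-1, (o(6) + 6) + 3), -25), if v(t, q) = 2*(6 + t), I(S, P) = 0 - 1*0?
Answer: 121302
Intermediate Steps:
o(R) = 1 (o(R) = (2*R)/((2*R)) = (2*R)*(1/(2*R)) = 1)
I(S, P) = 0 (I(S, P) = 0 + 0 = 0)
v(t, q) = 12 + 2*t
1555*(282 - 204) + v(I(-1, (o(6) + 6) + 3), -25) = 1555*(282 - 204) + (12 + 2*0) = 1555*78 + (12 + 0) = 121290 + 12 = 121302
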